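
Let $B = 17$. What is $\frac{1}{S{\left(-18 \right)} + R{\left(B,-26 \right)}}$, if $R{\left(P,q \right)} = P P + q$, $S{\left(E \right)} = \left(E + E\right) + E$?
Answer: $\frac{1}{209} \approx 0.0047847$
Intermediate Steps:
$S{\left(E \right)} = 3 E$ ($S{\left(E \right)} = 2 E + E = 3 E$)
$R{\left(P,q \right)} = q + P^{2}$ ($R{\left(P,q \right)} = P^{2} + q = q + P^{2}$)
$\frac{1}{S{\left(-18 \right)} + R{\left(B,-26 \right)}} = \frac{1}{3 \left(-18\right) - \left(26 - 17^{2}\right)} = \frac{1}{-54 + \left(-26 + 289\right)} = \frac{1}{-54 + 263} = \frac{1}{209}$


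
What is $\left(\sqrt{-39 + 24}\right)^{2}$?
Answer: $-15$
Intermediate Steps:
$\left(\sqrt{-39 + 24}\right)^{2} = \left(\sqrt{-15}\right)^{2} = \left(i \sqrt{15}\right)^{2} = -15$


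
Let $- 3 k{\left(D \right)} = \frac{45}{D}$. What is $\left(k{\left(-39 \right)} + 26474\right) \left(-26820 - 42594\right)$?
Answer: $- \frac{23890008138}{13} \approx -1.8377 \cdot 10^{9}$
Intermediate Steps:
$k{\left(D \right)} = - \frac{15}{D}$ ($k{\left(D \right)} = - \frac{45 \frac{1}{D}}{3} = - \frac{15}{D}$)
$\left(k{\left(-39 \right)} + 26474\right) \left(-26820 - 42594\right) = \left(- \frac{15}{-39} + 26474\right) \left(-26820 - 42594\right) = \left(\left(-15\right) \left(- \frac{1}{39}\right) + 26474\right) \left(-69414\right) = \left(\frac{5}{13} + 26474\right) \left(-69414\right) = \frac{344167}{13} \left(-69414\right) = - \frac{23890008138}{13}$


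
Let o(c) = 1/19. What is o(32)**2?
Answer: 1/361 ≈ 0.0027701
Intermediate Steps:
o(c) = 1/19
o(32)**2 = (1/19)**2 = 1/361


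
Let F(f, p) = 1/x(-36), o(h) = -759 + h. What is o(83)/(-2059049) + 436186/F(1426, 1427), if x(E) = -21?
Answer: -18860695288718/2059049 ≈ -9.1599e+6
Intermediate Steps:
F(f, p) = -1/21 (F(f, p) = 1/(-21) = -1/21)
o(83)/(-2059049) + 436186/F(1426, 1427) = (-759 + 83)/(-2059049) + 436186/(-1/21) = -676*(-1/2059049) + 436186*(-21) = 676/2059049 - 9159906 = -18860695288718/2059049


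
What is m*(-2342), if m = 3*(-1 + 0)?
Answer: 7026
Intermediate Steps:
m = -3 (m = 3*(-1) = -3)
m*(-2342) = -3*(-2342) = 7026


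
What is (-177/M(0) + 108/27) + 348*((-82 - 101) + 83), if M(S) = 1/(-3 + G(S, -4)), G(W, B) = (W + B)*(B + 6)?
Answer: -32849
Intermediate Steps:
G(W, B) = (6 + B)*(B + W) (G(W, B) = (B + W)*(6 + B) = (6 + B)*(B + W))
M(S) = 1/(-11 + 2*S) (M(S) = 1/(-3 + ((-4)² + 6*(-4) + 6*S - 4*S)) = 1/(-3 + (16 - 24 + 6*S - 4*S)) = 1/(-3 + (-8 + 2*S)) = 1/(-11 + 2*S))
(-177/M(0) + 108/27) + 348*((-82 - 101) + 83) = (-177/(1/(-11 + 2*0)) + 108/27) + 348*((-82 - 101) + 83) = (-177/(1/(-11 + 0)) + 108*(1/27)) + 348*(-183 + 83) = (-177/(1/(-11)) + 4) + 348*(-100) = (-177/(-1/11) + 4) - 34800 = (-177*(-11) + 4) - 34800 = (1947 + 4) - 34800 = 1951 - 34800 = -32849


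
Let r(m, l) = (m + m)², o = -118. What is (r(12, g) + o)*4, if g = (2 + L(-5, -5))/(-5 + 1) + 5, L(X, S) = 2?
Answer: 1832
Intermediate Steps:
g = 4 (g = (2 + 2)/(-5 + 1) + 5 = 4/(-4) + 5 = 4*(-¼) + 5 = -1 + 5 = 4)
r(m, l) = 4*m² (r(m, l) = (2*m)² = 4*m²)
(r(12, g) + o)*4 = (4*12² - 118)*4 = (4*144 - 118)*4 = (576 - 118)*4 = 458*4 = 1832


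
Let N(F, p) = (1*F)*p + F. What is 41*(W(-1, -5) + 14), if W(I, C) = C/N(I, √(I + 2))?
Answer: 1353/2 ≈ 676.50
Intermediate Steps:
N(F, p) = F + F*p (N(F, p) = F*p + F = F + F*p)
W(I, C) = C/(I*(1 + √(2 + I))) (W(I, C) = C/((I*(1 + √(I + 2)))) = C/((I*(1 + √(2 + I)))) = C*(1/(I*(1 + √(2 + I)))) = C/(I*(1 + √(2 + I))))
41*(W(-1, -5) + 14) = 41*(-5/(-1*(1 + √(2 - 1))) + 14) = 41*(-5*(-1)/(1 + √1) + 14) = 41*(-5*(-1)/(1 + 1) + 14) = 41*(-5*(-1)/2 + 14) = 41*(-5*(-1)*½ + 14) = 41*(5/2 + 14) = 41*(33/2) = 1353/2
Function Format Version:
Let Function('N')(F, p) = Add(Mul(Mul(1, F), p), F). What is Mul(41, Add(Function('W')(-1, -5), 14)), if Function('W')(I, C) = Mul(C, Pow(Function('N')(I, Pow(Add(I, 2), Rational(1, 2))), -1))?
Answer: Rational(1353, 2) ≈ 676.50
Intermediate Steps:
Function('N')(F, p) = Add(F, Mul(F, p)) (Function('N')(F, p) = Add(Mul(F, p), F) = Add(F, Mul(F, p)))
Function('W')(I, C) = Mul(C, Pow(I, -1), Pow(Add(1, Pow(Add(2, I), Rational(1, 2))), -1)) (Function('W')(I, C) = Mul(C, Pow(Mul(I, Add(1, Pow(Add(I, 2), Rational(1, 2)))), -1)) = Mul(C, Pow(Mul(I, Add(1, Pow(Add(2, I), Rational(1, 2)))), -1)) = Mul(C, Mul(Pow(I, -1), Pow(Add(1, Pow(Add(2, I), Rational(1, 2))), -1))) = Mul(C, Pow(I, -1), Pow(Add(1, Pow(Add(2, I), Rational(1, 2))), -1)))
Mul(41, Add(Function('W')(-1, -5), 14)) = Mul(41, Add(Mul(-5, Pow(-1, -1), Pow(Add(1, Pow(Add(2, -1), Rational(1, 2))), -1)), 14)) = Mul(41, Add(Mul(-5, -1, Pow(Add(1, Pow(1, Rational(1, 2))), -1)), 14)) = Mul(41, Add(Mul(-5, -1, Pow(Add(1, 1), -1)), 14)) = Mul(41, Add(Mul(-5, -1, Pow(2, -1)), 14)) = Mul(41, Add(Mul(-5, -1, Rational(1, 2)), 14)) = Mul(41, Add(Rational(5, 2), 14)) = Mul(41, Rational(33, 2)) = Rational(1353, 2)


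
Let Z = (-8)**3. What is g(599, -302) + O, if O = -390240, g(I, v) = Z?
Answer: -390752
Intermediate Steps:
Z = -512
g(I, v) = -512
g(599, -302) + O = -512 - 390240 = -390752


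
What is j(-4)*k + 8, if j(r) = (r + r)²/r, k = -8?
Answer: 136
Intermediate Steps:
j(r) = 4*r (j(r) = (2*r)²/r = (4*r²)/r = 4*r)
j(-4)*k + 8 = (4*(-4))*(-8) + 8 = -16*(-8) + 8 = 128 + 8 = 136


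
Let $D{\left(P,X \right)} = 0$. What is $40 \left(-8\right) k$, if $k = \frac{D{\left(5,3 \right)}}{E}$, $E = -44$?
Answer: $0$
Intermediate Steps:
$k = 0$ ($k = \frac{0}{-44} = 0 \left(- \frac{1}{44}\right) = 0$)
$40 \left(-8\right) k = 40 \left(-8\right) 0 = \left(-320\right) 0 = 0$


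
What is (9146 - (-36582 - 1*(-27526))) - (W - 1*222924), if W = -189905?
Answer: 431031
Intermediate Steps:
(9146 - (-36582 - 1*(-27526))) - (W - 1*222924) = (9146 - (-36582 - 1*(-27526))) - (-189905 - 1*222924) = (9146 - (-36582 + 27526)) - (-189905 - 222924) = (9146 - 1*(-9056)) - 1*(-412829) = (9146 + 9056) + 412829 = 18202 + 412829 = 431031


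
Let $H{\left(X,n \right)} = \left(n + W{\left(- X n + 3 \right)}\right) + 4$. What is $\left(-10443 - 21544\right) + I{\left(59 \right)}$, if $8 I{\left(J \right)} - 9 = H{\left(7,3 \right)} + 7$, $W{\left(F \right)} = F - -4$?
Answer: $- \frac{255887}{8} \approx -31986.0$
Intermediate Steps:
$W{\left(F \right)} = 4 + F$ ($W{\left(F \right)} = F + 4 = 4 + F$)
$H{\left(X,n \right)} = 11 + n - X n$ ($H{\left(X,n \right)} = \left(n + \left(4 + \left(- X n + 3\right)\right)\right) + 4 = \left(n + \left(4 - \left(-3 + X n\right)\right)\right) + 4 = \left(n - \left(-7 + X n\right)\right) + 4 = \left(7 + n - X n\right) + 4 = 11 + n - X n$)
$I{\left(J \right)} = \frac{9}{8}$ ($I{\left(J \right)} = \frac{9}{8} + \frac{\left(11 + 3 - 7 \cdot 3\right) + 7}{8} = \frac{9}{8} + \frac{\left(11 + 3 - 21\right) + 7}{8} = \frac{9}{8} + \frac{-7 + 7}{8} = \frac{9}{8} + \frac{1}{8} \cdot 0 = \frac{9}{8} + 0 = \frac{9}{8}$)
$\left(-10443 - 21544\right) + I{\left(59 \right)} = \left(-10443 - 21544\right) + \frac{9}{8} = -31987 + \frac{9}{8} = - \frac{255887}{8}$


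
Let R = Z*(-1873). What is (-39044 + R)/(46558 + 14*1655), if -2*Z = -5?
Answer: -87453/139456 ≈ -0.62710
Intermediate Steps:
Z = 5/2 (Z = -½*(-5) = 5/2 ≈ 2.5000)
R = -9365/2 (R = (5/2)*(-1873) = -9365/2 ≈ -4682.5)
(-39044 + R)/(46558 + 14*1655) = (-39044 - 9365/2)/(46558 + 14*1655) = -87453/(2*(46558 + 23170)) = -87453/2/69728 = -87453/2*1/69728 = -87453/139456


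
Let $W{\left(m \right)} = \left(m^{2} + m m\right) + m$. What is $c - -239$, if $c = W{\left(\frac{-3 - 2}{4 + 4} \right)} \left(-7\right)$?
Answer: $\frac{7613}{32} \approx 237.91$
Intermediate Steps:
$W{\left(m \right)} = m + 2 m^{2}$ ($W{\left(m \right)} = \left(m^{2} + m^{2}\right) + m = 2 m^{2} + m = m + 2 m^{2}$)
$c = - \frac{35}{32}$ ($c = \frac{-3 - 2}{4 + 4} \left(1 + 2 \frac{-3 - 2}{4 + 4}\right) \left(-7\right) = - \frac{5}{8} \left(1 + 2 \left(- \frac{5}{8}\right)\right) \left(-7\right) = \left(-5\right) \frac{1}{8} \left(1 + 2 \left(\left(-5\right) \frac{1}{8}\right)\right) \left(-7\right) = - \frac{5 \left(1 + 2 \left(- \frac{5}{8}\right)\right)}{8} \left(-7\right) = - \frac{5 \left(1 - \frac{5}{4}\right)}{8} \left(-7\right) = \left(- \frac{5}{8}\right) \left(- \frac{1}{4}\right) \left(-7\right) = \frac{5}{32} \left(-7\right) = - \frac{35}{32} \approx -1.0938$)
$c - -239 = - \frac{35}{32} - -239 = - \frac{35}{32} + 239 = \frac{7613}{32}$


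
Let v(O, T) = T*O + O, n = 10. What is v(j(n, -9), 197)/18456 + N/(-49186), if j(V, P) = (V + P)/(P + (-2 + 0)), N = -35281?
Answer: 54188399/75648068 ≈ 0.71632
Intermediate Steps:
j(V, P) = (P + V)/(-2 + P) (j(V, P) = (P + V)/(P - 2) = (P + V)/(-2 + P))
v(O, T) = O + O*T (v(O, T) = O*T + O = O + O*T)
v(j(n, -9), 197)/18456 + N/(-49186) = (((-9 + 10)/(-2 - 9))*(1 + 197))/18456 - 35281/(-49186) = ((1/(-11))*198)*(1/18456) - 35281*(-1/49186) = (-1/11*1*198)*(1/18456) + 35281/49186 = -1/11*198*(1/18456) + 35281/49186 = -18*1/18456 + 35281/49186 = -3/3076 + 35281/49186 = 54188399/75648068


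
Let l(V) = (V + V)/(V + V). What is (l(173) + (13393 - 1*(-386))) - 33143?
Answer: -19363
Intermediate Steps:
l(V) = 1 (l(V) = (2*V)/((2*V)) = (2*V)*(1/(2*V)) = 1)
(l(173) + (13393 - 1*(-386))) - 33143 = (1 + (13393 - 1*(-386))) - 33143 = (1 + (13393 + 386)) - 33143 = (1 + 13779) - 33143 = 13780 - 33143 = -19363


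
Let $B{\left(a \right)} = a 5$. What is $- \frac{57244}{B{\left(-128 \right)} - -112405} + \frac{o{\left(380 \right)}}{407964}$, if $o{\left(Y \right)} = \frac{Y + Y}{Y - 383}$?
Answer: $- \frac{5845451254}{11399024115} \approx -0.5128$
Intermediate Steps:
$B{\left(a \right)} = 5 a$
$o{\left(Y \right)} = \frac{2 Y}{-383 + Y}$
$- \frac{57244}{B{\left(-128 \right)} - -112405} + \frac{o{\left(380 \right)}}{407964} = - \frac{57244}{5 \left(-128\right) - -112405} + \frac{2 \cdot 380 \frac{1}{-383 + 380}}{407964} = - \frac{57244}{-640 + 112405} + 2 \cdot 380 \frac{1}{-3} \cdot \frac{1}{407964} = - \frac{57244}{111765} + 2 \cdot 380 \left(- \frac{1}{3}\right) \frac{1}{407964} = \left(-57244\right) \frac{1}{111765} - \frac{190}{305973} = - \frac{57244}{111765} - \frac{190}{305973} = - \frac{5845451254}{11399024115}$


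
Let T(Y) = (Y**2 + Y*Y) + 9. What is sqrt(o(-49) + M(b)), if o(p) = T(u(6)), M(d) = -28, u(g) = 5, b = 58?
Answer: sqrt(31) ≈ 5.5678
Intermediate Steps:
T(Y) = 9 + 2*Y**2 (T(Y) = (Y**2 + Y**2) + 9 = 2*Y**2 + 9 = 9 + 2*Y**2)
o(p) = 59 (o(p) = 9 + 2*5**2 = 9 + 2*25 = 9 + 50 = 59)
sqrt(o(-49) + M(b)) = sqrt(59 - 28) = sqrt(31)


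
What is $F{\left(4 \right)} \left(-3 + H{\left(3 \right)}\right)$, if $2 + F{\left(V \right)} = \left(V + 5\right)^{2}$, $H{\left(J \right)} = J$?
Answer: $0$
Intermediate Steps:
$F{\left(V \right)} = -2 + \left(5 + V\right)^{2}$ ($F{\left(V \right)} = -2 + \left(V + 5\right)^{2} = -2 + \left(5 + V\right)^{2}$)
$F{\left(4 \right)} \left(-3 + H{\left(3 \right)}\right) = \left(-2 + \left(5 + 4\right)^{2}\right) \left(-3 + 3\right) = \left(-2 + 9^{2}\right) 0 = \left(-2 + 81\right) 0 = 79 \cdot 0 = 0$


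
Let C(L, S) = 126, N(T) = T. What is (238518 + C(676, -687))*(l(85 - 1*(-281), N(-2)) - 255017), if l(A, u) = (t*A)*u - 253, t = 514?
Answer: -150707981592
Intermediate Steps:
l(A, u) = -253 + 514*A*u (l(A, u) = (514*A)*u - 253 = 514*A*u - 253 = -253 + 514*A*u)
(238518 + C(676, -687))*(l(85 - 1*(-281), N(-2)) - 255017) = (238518 + 126)*((-253 + 514*(85 - 1*(-281))*(-2)) - 255017) = 238644*((-253 + 514*(85 + 281)*(-2)) - 255017) = 238644*((-253 + 514*366*(-2)) - 255017) = 238644*((-253 - 376248) - 255017) = 238644*(-376501 - 255017) = 238644*(-631518) = -150707981592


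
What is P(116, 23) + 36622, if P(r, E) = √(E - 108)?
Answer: 36622 + I*√85 ≈ 36622.0 + 9.2195*I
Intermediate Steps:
P(r, E) = √(-108 + E)
P(116, 23) + 36622 = √(-108 + 23) + 36622 = √(-85) + 36622 = I*√85 + 36622 = 36622 + I*√85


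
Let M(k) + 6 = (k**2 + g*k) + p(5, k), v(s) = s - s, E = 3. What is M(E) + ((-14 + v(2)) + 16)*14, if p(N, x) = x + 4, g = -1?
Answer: 35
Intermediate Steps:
v(s) = 0
p(N, x) = 4 + x
M(k) = -2 + k**2 (M(k) = -6 + ((k**2 - k) + (4 + k)) = -6 + (4 + k**2) = -2 + k**2)
M(E) + ((-14 + v(2)) + 16)*14 = (-2 + 3**2) + ((-14 + 0) + 16)*14 = (-2 + 9) + (-14 + 16)*14 = 7 + 2*14 = 7 + 28 = 35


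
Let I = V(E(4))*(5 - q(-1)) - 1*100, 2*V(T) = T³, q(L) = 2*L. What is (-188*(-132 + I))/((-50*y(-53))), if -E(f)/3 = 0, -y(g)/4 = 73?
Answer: 5452/1825 ≈ 2.9874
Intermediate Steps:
y(g) = -292 (y(g) = -4*73 = -292)
E(f) = 0 (E(f) = -3*0 = 0)
V(T) = T³/2
I = -100 (I = ((½)*0³)*(5 - 2*(-1)) - 1*100 = ((½)*0)*(5 - 1*(-2)) - 100 = 0*(5 + 2) - 100 = 0*7 - 100 = 0 - 100 = -100)
(-188*(-132 + I))/((-50*y(-53))) = (-188*(-132 - 100))/((-50*(-292))) = -188*(-232)/14600 = 43616*(1/14600) = 5452/1825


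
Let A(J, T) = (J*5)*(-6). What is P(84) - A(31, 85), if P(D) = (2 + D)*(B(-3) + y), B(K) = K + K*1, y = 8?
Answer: 1102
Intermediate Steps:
A(J, T) = -30*J (A(J, T) = (5*J)*(-6) = -30*J)
B(K) = 2*K (B(K) = K + K = 2*K)
P(D) = 4 + 2*D (P(D) = (2 + D)*(2*(-3) + 8) = (2 + D)*(-6 + 8) = (2 + D)*2 = 4 + 2*D)
P(84) - A(31, 85) = (4 + 2*84) - (-30)*31 = (4 + 168) - 1*(-930) = 172 + 930 = 1102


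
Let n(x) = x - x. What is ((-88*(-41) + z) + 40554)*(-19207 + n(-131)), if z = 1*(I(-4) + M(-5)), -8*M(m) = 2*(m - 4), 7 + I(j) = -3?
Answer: -3392282719/4 ≈ -8.4807e+8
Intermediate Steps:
I(j) = -10 (I(j) = -7 - 3 = -10)
M(m) = 1 - m/4 (M(m) = -(m - 4)/4 = -(-4 + m)/4 = -(-8 + 2*m)/8 = 1 - m/4)
z = -31/4 (z = 1*(-10 + (1 - ¼*(-5))) = 1*(-10 + (1 + 5/4)) = 1*(-10 + 9/4) = 1*(-31/4) = -31/4 ≈ -7.7500)
n(x) = 0
((-88*(-41) + z) + 40554)*(-19207 + n(-131)) = ((-88*(-41) - 31/4) + 40554)*(-19207 + 0) = ((3608 - 31/4) + 40554)*(-19207) = (14401/4 + 40554)*(-19207) = (176617/4)*(-19207) = -3392282719/4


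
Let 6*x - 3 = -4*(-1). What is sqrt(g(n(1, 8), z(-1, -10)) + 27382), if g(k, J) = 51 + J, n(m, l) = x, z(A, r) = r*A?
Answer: sqrt(27443) ≈ 165.66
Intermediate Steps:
z(A, r) = A*r
x = 7/6 (x = 1/2 + (-4*(-1))/6 = 1/2 + (1/6)*4 = 1/2 + 2/3 = 7/6 ≈ 1.1667)
n(m, l) = 7/6
sqrt(g(n(1, 8), z(-1, -10)) + 27382) = sqrt((51 - 1*(-10)) + 27382) = sqrt((51 + 10) + 27382) = sqrt(61 + 27382) = sqrt(27443)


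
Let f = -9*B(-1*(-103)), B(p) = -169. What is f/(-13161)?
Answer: -507/4387 ≈ -0.11557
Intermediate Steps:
f = 1521 (f = -9*(-169) = 1521)
f/(-13161) = 1521/(-13161) = 1521*(-1/13161) = -507/4387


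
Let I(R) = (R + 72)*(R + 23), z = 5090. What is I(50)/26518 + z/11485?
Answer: 23726203/30455923 ≈ 0.77903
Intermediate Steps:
I(R) = (23 + R)*(72 + R) (I(R) = (72 + R)*(23 + R) = (23 + R)*(72 + R))
I(50)/26518 + z/11485 = (1656 + 50² + 95*50)/26518 + 5090/11485 = (1656 + 2500 + 4750)*(1/26518) + 5090*(1/11485) = 8906*(1/26518) + 1018/2297 = 4453/13259 + 1018/2297 = 23726203/30455923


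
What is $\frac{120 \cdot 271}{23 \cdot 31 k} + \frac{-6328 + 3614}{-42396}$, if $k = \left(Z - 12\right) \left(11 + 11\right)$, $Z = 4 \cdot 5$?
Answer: $\frac{26863943}{83127957} \approx 0.32316$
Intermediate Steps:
$Z = 20$
$k = 176$ ($k = \left(20 - 12\right) \left(11 + 11\right) = 8 \cdot 22 = 176$)
$\frac{120 \cdot 271}{23 \cdot 31 k} + \frac{-6328 + 3614}{-42396} = \frac{120 \cdot 271}{23 \cdot 31 \cdot 176} + \frac{-6328 + 3614}{-42396} = \frac{32520}{713 \cdot 176} - - \frac{1357}{21198} = \frac{32520}{125488} + \frac{1357}{21198} = 32520 \cdot \frac{1}{125488} + \frac{1357}{21198} = \frac{4065}{15686} + \frac{1357}{21198} = \frac{26863943}{83127957}$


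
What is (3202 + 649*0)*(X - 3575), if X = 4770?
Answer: 3826390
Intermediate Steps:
(3202 + 649*0)*(X - 3575) = (3202 + 649*0)*(4770 - 3575) = (3202 + 0)*1195 = 3202*1195 = 3826390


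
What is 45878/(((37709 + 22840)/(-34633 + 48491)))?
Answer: 635777324/60549 ≈ 10500.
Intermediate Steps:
45878/(((37709 + 22840)/(-34633 + 48491))) = 45878/((60549/13858)) = 45878/((60549*(1/13858))) = 45878/(60549/13858) = 45878*(13858/60549) = 635777324/60549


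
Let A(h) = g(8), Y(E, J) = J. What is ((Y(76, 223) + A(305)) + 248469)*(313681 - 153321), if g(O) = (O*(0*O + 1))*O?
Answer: 39890512160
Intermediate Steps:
g(O) = O² (g(O) = (O*(0 + 1))*O = (O*1)*O = O*O = O²)
A(h) = 64 (A(h) = 8² = 64)
((Y(76, 223) + A(305)) + 248469)*(313681 - 153321) = ((223 + 64) + 248469)*(313681 - 153321) = (287 + 248469)*160360 = 248756*160360 = 39890512160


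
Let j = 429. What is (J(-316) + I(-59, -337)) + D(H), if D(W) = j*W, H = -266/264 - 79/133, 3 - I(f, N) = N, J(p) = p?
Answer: -352753/532 ≈ -663.07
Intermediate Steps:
I(f, N) = 3 - N
H = -28117/17556 (H = -266*1/264 - 79*1/133 = -133/132 - 79/133 = -28117/17556 ≈ -1.6016)
D(W) = 429*W
(J(-316) + I(-59, -337)) + D(H) = (-316 + (3 - 1*(-337))) + 429*(-28117/17556) = (-316 + (3 + 337)) - 365521/532 = (-316 + 340) - 365521/532 = 24 - 365521/532 = -352753/532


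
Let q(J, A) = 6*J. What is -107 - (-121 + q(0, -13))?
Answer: 14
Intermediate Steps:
-107 - (-121 + q(0, -13)) = -107 - (-121 + 6*0) = -107 - (-121 + 0) = -107 - 1*(-121) = -107 + 121 = 14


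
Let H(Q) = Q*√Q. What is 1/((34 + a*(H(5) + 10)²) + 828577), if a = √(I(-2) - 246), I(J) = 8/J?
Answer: 1/(828611 + 125*I*√10*(2 + √5)²) ≈ 1.2068e-6 - 1.033e-8*I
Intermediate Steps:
H(Q) = Q^(3/2)
a = 5*I*√10 (a = √(8/(-2) - 246) = √(8*(-½) - 246) = √(-4 - 246) = √(-250) = 5*I*√10 ≈ 15.811*I)
1/((34 + a*(H(5) + 10)²) + 828577) = 1/((34 + (5*I*√10)*(5^(3/2) + 10)²) + 828577) = 1/((34 + (5*I*√10)*(5*√5 + 10)²) + 828577) = 1/((34 + (5*I*√10)*(10 + 5*√5)²) + 828577) = 1/((34 + 5*I*√10*(10 + 5*√5)²) + 828577) = 1/(828611 + 5*I*√10*(10 + 5*√5)²)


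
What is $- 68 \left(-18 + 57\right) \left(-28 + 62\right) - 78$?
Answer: $-90246$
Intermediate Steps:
$- 68 \left(-18 + 57\right) \left(-28 + 62\right) - 78 = - 68 \cdot 39 \cdot 34 - 78 = \left(-68\right) 1326 - 78 = -90168 - 78 = -90246$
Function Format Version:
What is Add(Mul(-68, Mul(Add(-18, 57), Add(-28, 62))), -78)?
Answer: -90246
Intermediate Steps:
Add(Mul(-68, Mul(Add(-18, 57), Add(-28, 62))), -78) = Add(Mul(-68, Mul(39, 34)), -78) = Add(Mul(-68, 1326), -78) = Add(-90168, -78) = -90246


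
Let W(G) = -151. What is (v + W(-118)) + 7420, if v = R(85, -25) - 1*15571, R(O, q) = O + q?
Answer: -8242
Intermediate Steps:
v = -15511 (v = (85 - 25) - 1*15571 = 60 - 15571 = -15511)
(v + W(-118)) + 7420 = (-15511 - 151) + 7420 = -15662 + 7420 = -8242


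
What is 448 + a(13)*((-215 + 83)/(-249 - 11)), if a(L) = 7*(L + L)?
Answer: 2702/5 ≈ 540.40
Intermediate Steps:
a(L) = 14*L (a(L) = 7*(2*L) = 14*L)
448 + a(13)*((-215 + 83)/(-249 - 11)) = 448 + (14*13)*((-215 + 83)/(-249 - 11)) = 448 + 182*(-132/(-260)) = 448 + 182*(-132*(-1/260)) = 448 + 182*(33/65) = 448 + 462/5 = 2702/5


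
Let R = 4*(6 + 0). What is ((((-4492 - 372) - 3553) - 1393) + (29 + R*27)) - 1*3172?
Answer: -12305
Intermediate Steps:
R = 24 (R = 4*6 = 24)
((((-4492 - 372) - 3553) - 1393) + (29 + R*27)) - 1*3172 = ((((-4492 - 372) - 3553) - 1393) + (29 + 24*27)) - 1*3172 = (((-4864 - 3553) - 1393) + (29 + 648)) - 3172 = ((-8417 - 1393) + 677) - 3172 = (-9810 + 677) - 3172 = -9133 - 3172 = -12305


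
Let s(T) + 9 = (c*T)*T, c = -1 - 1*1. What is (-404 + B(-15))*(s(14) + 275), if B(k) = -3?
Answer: 51282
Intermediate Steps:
c = -2 (c = -1 - 1 = -2)
s(T) = -9 - 2*T**2 (s(T) = -9 + (-2*T)*T = -9 - 2*T**2)
(-404 + B(-15))*(s(14) + 275) = (-404 - 3)*((-9 - 2*14**2) + 275) = -407*((-9 - 2*196) + 275) = -407*((-9 - 392) + 275) = -407*(-401 + 275) = -407*(-126) = 51282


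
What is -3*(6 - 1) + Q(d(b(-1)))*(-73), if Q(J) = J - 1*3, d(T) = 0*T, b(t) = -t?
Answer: 204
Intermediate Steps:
d(T) = 0
Q(J) = -3 + J (Q(J) = J - 3 = -3 + J)
-3*(6 - 1) + Q(d(b(-1)))*(-73) = -3*(6 - 1) + (-3 + 0)*(-73) = -3*5 - 3*(-73) = -15 + 219 = 204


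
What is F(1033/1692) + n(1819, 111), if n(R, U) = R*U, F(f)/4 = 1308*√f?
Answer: 201909 + 872*√48551/47 ≈ 2.0600e+5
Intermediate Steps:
F(f) = 5232*√f (F(f) = 4*(1308*√f) = 5232*√f)
F(1033/1692) + n(1819, 111) = 5232*√(1033/1692) + 1819*111 = 5232*√(1033*(1/1692)) + 201909 = 5232*√(1033/1692) + 201909 = 5232*(√48551/282) + 201909 = 872*√48551/47 + 201909 = 201909 + 872*√48551/47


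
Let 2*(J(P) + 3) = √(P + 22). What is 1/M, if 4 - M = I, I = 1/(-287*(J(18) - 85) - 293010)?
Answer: 286765791058/1147064235249 + 287*√10/1147064235249 ≈ 0.25000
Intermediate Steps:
J(P) = -3 + √(22 + P)/2 (J(P) = -3 + √(P + 22)/2 = -3 + √(22 + P)/2)
I = 1/(-267754 - 287*√10) (I = 1/(-287*((-3 + √(22 + 18)/2) - 85) - 293010) = 1/(-287*((-3 + √40/2) - 85) - 293010) = 1/(-287*((-3 + (2*√10)/2) - 85) - 293010) = 1/(-287*((-3 + √10) - 85) - 293010) = 1/(-287*(-88 + √10) - 293010) = 1/((25256 - 287*√10) - 293010) = 1/(-267754 - 287*√10) ≈ -3.7222e-6)
M = 143382895529/35845690413 - 287*√10/71691380826 (M = 4 - (-133877/35845690413 + 287*√10/71691380826) = 4 + (133877/35845690413 - 287*√10/71691380826) = 143382895529/35845690413 - 287*√10/71691380826 ≈ 4.0000)
1/M = 1/(143382895529/35845690413 - 287*√10/71691380826)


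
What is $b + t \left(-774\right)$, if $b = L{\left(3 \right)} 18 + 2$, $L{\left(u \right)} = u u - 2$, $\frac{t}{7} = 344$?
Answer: $-1863664$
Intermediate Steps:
$t = 2408$ ($t = 7 \cdot 344 = 2408$)
$L{\left(u \right)} = -2 + u^{2}$ ($L{\left(u \right)} = u^{2} - 2 = -2 + u^{2}$)
$b = 128$ ($b = \left(-2 + 3^{2}\right) 18 + 2 = \left(-2 + 9\right) 18 + 2 = 7 \cdot 18 + 2 = 126 + 2 = 128$)
$b + t \left(-774\right) = 128 + 2408 \left(-774\right) = 128 - 1863792 = -1863664$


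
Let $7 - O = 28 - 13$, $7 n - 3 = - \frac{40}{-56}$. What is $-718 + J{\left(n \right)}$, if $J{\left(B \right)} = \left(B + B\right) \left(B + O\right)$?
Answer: $- \frac{1742950}{2401} \approx -725.93$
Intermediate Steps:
$n = \frac{26}{49}$ ($n = \frac{3}{7} + \frac{\left(-40\right) \frac{1}{-56}}{7} = \frac{3}{7} + \frac{\left(-40\right) \left(- \frac{1}{56}\right)}{7} = \frac{3}{7} + \frac{1}{7} \cdot \frac{5}{7} = \frac{3}{7} + \frac{5}{49} = \frac{26}{49} \approx 0.53061$)
$O = -8$ ($O = 7 - \left(28 - 13\right) = 7 - 15 = -8$)
$J{\left(B \right)} = 2 B \left(-8 + B\right)$ ($J{\left(B \right)} = \left(B + B\right) \left(B - 8\right) = 2 B \left(-8 + B\right)$)
$-718 + J{\left(n \right)} = -718 + 2 \cdot \frac{26}{49} \left(-8 + \frac{26}{49}\right) = -718 + 2 \cdot \frac{26}{49} \left(- \frac{366}{49}\right) = -718 - \frac{19032}{2401} = - \frac{1742950}{2401}$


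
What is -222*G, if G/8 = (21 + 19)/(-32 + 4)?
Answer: 17760/7 ≈ 2537.1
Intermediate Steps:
G = -80/7 (G = 8*((21 + 19)/(-32 + 4)) = 8*(40/(-28)) = 8*(40*(-1/28)) = 8*(-10/7) = -80/7 ≈ -11.429)
-222*G = -222*(-80/7) = 17760/7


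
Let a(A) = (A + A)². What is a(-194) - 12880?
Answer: 137664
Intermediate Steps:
a(A) = 4*A² (a(A) = (2*A)² = 4*A²)
a(-194) - 12880 = 4*(-194)² - 12880 = 4*37636 - 12880 = 150544 - 12880 = 137664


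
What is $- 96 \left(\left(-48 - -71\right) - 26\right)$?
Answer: $288$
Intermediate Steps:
$- 96 \left(\left(-48 - -71\right) - 26\right) = - 96 \left(\left(-48 + 71\right) - 26\right) = - 96 \left(23 - 26\right) = \left(-96\right) \left(-3\right) = 288$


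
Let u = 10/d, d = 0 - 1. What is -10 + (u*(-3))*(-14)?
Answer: -430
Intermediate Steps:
d = -1
u = -10 (u = 10/(-1) = 10*(-1) = -10)
-10 + (u*(-3))*(-14) = -10 - 10*(-3)*(-14) = -10 + 30*(-14) = -10 - 420 = -430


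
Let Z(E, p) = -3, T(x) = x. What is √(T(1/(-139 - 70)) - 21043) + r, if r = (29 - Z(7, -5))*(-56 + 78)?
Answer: 704 + 2*I*√229794873/209 ≈ 704.0 + 145.06*I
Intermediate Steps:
r = 704 (r = (29 - 1*(-3))*(-56 + 78) = (29 + 3)*22 = 32*22 = 704)
√(T(1/(-139 - 70)) - 21043) + r = √(1/(-139 - 70) - 21043) + 704 = √(1/(-209) - 21043) + 704 = √(-1/209 - 21043) + 704 = √(-4397988/209) + 704 = 2*I*√229794873/209 + 704 = 704 + 2*I*√229794873/209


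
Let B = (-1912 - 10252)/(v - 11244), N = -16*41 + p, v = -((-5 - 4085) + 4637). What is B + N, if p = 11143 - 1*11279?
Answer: -9326308/11791 ≈ -790.97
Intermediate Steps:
p = -136 (p = 11143 - 11279 = -136)
v = -547 (v = -(-4090 + 4637) = -1*547 = -547)
N = -792 (N = -16*41 - 136 = -656 - 136 = -792)
B = 12164/11791 (B = (-1912 - 10252)/(-547 - 11244) = -12164/(-11791) = -12164*(-1/11791) = 12164/11791 ≈ 1.0316)
B + N = 12164/11791 - 792 = -9326308/11791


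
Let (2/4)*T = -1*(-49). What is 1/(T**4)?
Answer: 1/92236816 ≈ 1.0842e-8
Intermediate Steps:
T = 98 (T = 2*(-1*(-49)) = 2*49 = 98)
1/(T**4) = 1/(98**4) = 1/92236816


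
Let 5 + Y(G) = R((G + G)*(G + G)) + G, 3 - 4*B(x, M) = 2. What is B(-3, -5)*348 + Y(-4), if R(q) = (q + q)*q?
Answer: 8270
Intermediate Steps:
B(x, M) = ¼ (B(x, M) = ¾ - ¼*2 = ¾ - ½ = ¼)
R(q) = 2*q² (R(q) = (2*q)*q = 2*q²)
Y(G) = -5 + G + 32*G⁴ (Y(G) = -5 + (2*((G + G)*(G + G))² + G) = -5 + (2*((2*G)*(2*G))² + G) = -5 + (2*(4*G²)² + G) = -5 + (2*(16*G⁴) + G) = -5 + (32*G⁴ + G) = -5 + (G + 32*G⁴) = -5 + G + 32*G⁴)
B(-3, -5)*348 + Y(-4) = (¼)*348 + (-5 - 4 + 32*(-4)⁴) = 87 + (-5 - 4 + 32*256) = 87 + (-5 - 4 + 8192) = 87 + 8183 = 8270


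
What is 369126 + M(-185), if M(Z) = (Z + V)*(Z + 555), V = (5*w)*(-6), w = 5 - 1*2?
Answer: 267376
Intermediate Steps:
w = 3 (w = 5 - 2 = 3)
V = -90 (V = (5*3)*(-6) = 15*(-6) = -90)
M(Z) = (-90 + Z)*(555 + Z) (M(Z) = (Z - 90)*(Z + 555) = (-90 + Z)*(555 + Z))
369126 + M(-185) = 369126 + (-49950 + (-185)² + 465*(-185)) = 369126 + (-49950 + 34225 - 86025) = 369126 - 101750 = 267376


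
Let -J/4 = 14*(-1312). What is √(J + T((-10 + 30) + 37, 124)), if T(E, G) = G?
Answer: 2*√18399 ≈ 271.29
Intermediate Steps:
J = 73472 (J = -56*(-1312) = -4*(-18368) = 73472)
√(J + T((-10 + 30) + 37, 124)) = √(73472 + 124) = √73596 = 2*√18399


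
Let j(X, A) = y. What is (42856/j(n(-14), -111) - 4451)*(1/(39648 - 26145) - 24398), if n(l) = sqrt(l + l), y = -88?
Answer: 542268433678/4501 ≈ 1.2048e+8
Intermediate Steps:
n(l) = sqrt(2)*sqrt(l) (n(l) = sqrt(2*l) = sqrt(2)*sqrt(l))
j(X, A) = -88
(42856/j(n(-14), -111) - 4451)*(1/(39648 - 26145) - 24398) = (42856/(-88) - 4451)*(1/(39648 - 26145) - 24398) = (42856*(-1/88) - 4451)*(1/13503 - 24398) = (-487 - 4451)*(1/13503 - 24398) = -4938*(-329446193/13503) = 542268433678/4501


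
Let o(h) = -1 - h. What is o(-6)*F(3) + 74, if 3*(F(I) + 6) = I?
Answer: 49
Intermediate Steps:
F(I) = -6 + I/3
o(-6)*F(3) + 74 = (-1 - 1*(-6))*(-6 + (⅓)*3) + 74 = (-1 + 6)*(-6 + 1) + 74 = 5*(-5) + 74 = -25 + 74 = 49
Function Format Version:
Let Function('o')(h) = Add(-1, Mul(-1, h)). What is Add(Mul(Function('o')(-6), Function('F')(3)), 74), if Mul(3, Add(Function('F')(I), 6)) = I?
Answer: 49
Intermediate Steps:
Function('F')(I) = Add(-6, Mul(Rational(1, 3), I))
Add(Mul(Function('o')(-6), Function('F')(3)), 74) = Add(Mul(Add(-1, Mul(-1, -6)), Add(-6, Mul(Rational(1, 3), 3))), 74) = Add(Mul(Add(-1, 6), Add(-6, 1)), 74) = Add(Mul(5, -5), 74) = Add(-25, 74) = 49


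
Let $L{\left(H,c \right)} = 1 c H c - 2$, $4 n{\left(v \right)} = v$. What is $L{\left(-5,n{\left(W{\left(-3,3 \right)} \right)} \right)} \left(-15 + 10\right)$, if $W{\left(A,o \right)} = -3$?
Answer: $\frac{385}{16} \approx 24.063$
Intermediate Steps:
$n{\left(v \right)} = \frac{v}{4}$
$L{\left(H,c \right)} = -2 + H c^{2}$ ($L{\left(H,c \right)} = c H c - 2 = H c c - 2 = H c^{2} - 2 = -2 + H c^{2}$)
$L{\left(-5,n{\left(W{\left(-3,3 \right)} \right)} \right)} \left(-15 + 10\right) = \left(-2 - 5 \left(\frac{1}{4} \left(-3\right)\right)^{2}\right) \left(-15 + 10\right) = \left(-2 - 5 \left(- \frac{3}{4}\right)^{2}\right) \left(-5\right) = \left(-2 - \frac{45}{16}\right) \left(-5\right) = \left(- \frac{77}{16}\right) \left(-5\right) = \frac{385}{16}$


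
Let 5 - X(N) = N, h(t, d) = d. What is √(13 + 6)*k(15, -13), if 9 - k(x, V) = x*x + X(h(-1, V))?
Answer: -234*√19 ≈ -1020.0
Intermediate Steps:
X(N) = 5 - N
k(x, V) = 4 + V - x² (k(x, V) = 9 - (x*x + (5 - V)) = 9 - (x² + (5 - V)) = 9 - (5 + x² - V) = 9 + (-5 + V - x²) = 4 + V - x²)
√(13 + 6)*k(15, -13) = √(13 + 6)*(4 - 13 - 1*15²) = √19*(4 - 13 - 1*225) = √19*(4 - 13 - 225) = √19*(-234) = -234*√19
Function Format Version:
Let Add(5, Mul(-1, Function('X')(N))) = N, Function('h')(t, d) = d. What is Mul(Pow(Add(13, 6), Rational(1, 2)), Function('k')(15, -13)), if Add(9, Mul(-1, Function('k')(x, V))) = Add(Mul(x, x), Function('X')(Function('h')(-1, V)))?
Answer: Mul(-234, Pow(19, Rational(1, 2))) ≈ -1020.0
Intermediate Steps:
Function('X')(N) = Add(5, Mul(-1, N))
Function('k')(x, V) = Add(4, V, Mul(-1, Pow(x, 2))) (Function('k')(x, V) = Add(9, Mul(-1, Add(Mul(x, x), Add(5, Mul(-1, V))))) = Add(9, Mul(-1, Add(Pow(x, 2), Add(5, Mul(-1, V))))) = Add(9, Mul(-1, Add(5, Pow(x, 2), Mul(-1, V)))) = Add(9, Add(-5, V, Mul(-1, Pow(x, 2)))) = Add(4, V, Mul(-1, Pow(x, 2))))
Mul(Pow(Add(13, 6), Rational(1, 2)), Function('k')(15, -13)) = Mul(Pow(Add(13, 6), Rational(1, 2)), Add(4, -13, Mul(-1, Pow(15, 2)))) = Mul(Pow(19, Rational(1, 2)), Add(4, -13, Mul(-1, 225))) = Mul(Pow(19, Rational(1, 2)), Add(4, -13, -225)) = Mul(Pow(19, Rational(1, 2)), -234) = Mul(-234, Pow(19, Rational(1, 2)))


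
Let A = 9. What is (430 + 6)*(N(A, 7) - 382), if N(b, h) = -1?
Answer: -166988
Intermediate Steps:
(430 + 6)*(N(A, 7) - 382) = (430 + 6)*(-1 - 382) = 436*(-383) = -166988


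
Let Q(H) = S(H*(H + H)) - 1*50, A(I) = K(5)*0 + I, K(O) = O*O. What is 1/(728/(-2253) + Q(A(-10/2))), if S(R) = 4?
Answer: -2253/104366 ≈ -0.021587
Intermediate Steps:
K(O) = O²
A(I) = I (A(I) = 5²*0 + I = 25*0 + I = 0 + I = I)
Q(H) = -46 (Q(H) = 4 - 1*50 = 4 - 50 = -46)
1/(728/(-2253) + Q(A(-10/2))) = 1/(728/(-2253) - 46) = 1/(728*(-1/2253) - 46) = 1/(-728/2253 - 46) = 1/(-104366/2253) = -2253/104366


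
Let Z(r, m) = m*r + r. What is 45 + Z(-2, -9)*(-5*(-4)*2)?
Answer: 685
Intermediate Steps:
Z(r, m) = r + m*r
45 + Z(-2, -9)*(-5*(-4)*2) = 45 + (-2*(1 - 9))*(-5*(-4)*2) = 45 + (-2*(-8))*(20*2) = 45 + 16*40 = 45 + 640 = 685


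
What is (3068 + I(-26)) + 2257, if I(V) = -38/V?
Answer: 69244/13 ≈ 5326.5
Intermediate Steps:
(3068 + I(-26)) + 2257 = (3068 - 38/(-26)) + 2257 = (3068 - 38*(-1/26)) + 2257 = (3068 + 19/13) + 2257 = 39903/13 + 2257 = 69244/13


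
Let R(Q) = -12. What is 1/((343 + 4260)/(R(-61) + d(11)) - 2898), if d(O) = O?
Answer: -1/7501 ≈ -0.00013332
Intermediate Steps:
1/((343 + 4260)/(R(-61) + d(11)) - 2898) = 1/((343 + 4260)/(-12 + 11) - 2898) = 1/(4603/(-1) - 2898) = 1/(4603*(-1) - 2898) = 1/(-4603 - 2898) = 1/(-7501) = -1/7501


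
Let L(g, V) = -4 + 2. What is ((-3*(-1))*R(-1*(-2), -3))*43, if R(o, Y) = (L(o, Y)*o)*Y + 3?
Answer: 1935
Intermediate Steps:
L(g, V) = -2
R(o, Y) = 3 - 2*Y*o (R(o, Y) = (-2*o)*Y + 3 = -2*Y*o + 3 = 3 - 2*Y*o)
((-3*(-1))*R(-1*(-2), -3))*43 = ((-3*(-1))*(3 - 2*(-3)*(-1*(-2))))*43 = (3*(3 - 2*(-3)*2))*43 = (3*(3 + 12))*43 = (3*15)*43 = 45*43 = 1935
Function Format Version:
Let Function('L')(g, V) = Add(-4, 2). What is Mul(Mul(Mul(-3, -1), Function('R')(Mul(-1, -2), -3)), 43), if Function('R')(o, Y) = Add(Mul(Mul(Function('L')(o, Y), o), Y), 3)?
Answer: 1935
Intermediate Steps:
Function('L')(g, V) = -2
Function('R')(o, Y) = Add(3, Mul(-2, Y, o)) (Function('R')(o, Y) = Add(Mul(Mul(-2, o), Y), 3) = Add(Mul(-2, Y, o), 3) = Add(3, Mul(-2, Y, o)))
Mul(Mul(Mul(-3, -1), Function('R')(Mul(-1, -2), -3)), 43) = Mul(Mul(Mul(-3, -1), Add(3, Mul(-2, -3, Mul(-1, -2)))), 43) = Mul(Mul(3, Add(3, Mul(-2, -3, 2))), 43) = Mul(Mul(3, Add(3, 12)), 43) = Mul(Mul(3, 15), 43) = Mul(45, 43) = 1935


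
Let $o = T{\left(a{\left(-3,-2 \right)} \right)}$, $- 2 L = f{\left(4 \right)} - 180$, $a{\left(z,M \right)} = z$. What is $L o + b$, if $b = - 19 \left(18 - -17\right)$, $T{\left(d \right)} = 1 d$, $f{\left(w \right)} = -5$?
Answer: $- \frac{1885}{2} \approx -942.5$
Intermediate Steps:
$T{\left(d \right)} = d$
$L = \frac{185}{2}$ ($L = - \frac{-5 - 180}{2} = \left(- \frac{1}{2}\right) \left(-185\right) = \frac{185}{2} \approx 92.5$)
$b = -665$ ($b = - 19 \left(18 + 17\right) = \left(-19\right) 35 = -665$)
$o = -3$
$L o + b = \frac{185}{2} \left(-3\right) - 665 = - \frac{555}{2} - 665 = - \frac{1885}{2}$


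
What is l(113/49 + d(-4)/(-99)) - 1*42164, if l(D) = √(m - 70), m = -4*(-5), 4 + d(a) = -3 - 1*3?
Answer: -42164 + 5*I*√2 ≈ -42164.0 + 7.0711*I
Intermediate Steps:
d(a) = -10 (d(a) = -4 + (-3 - 1*3) = -4 + (-3 - 3) = -4 - 6 = -10)
m = 20
l(D) = 5*I*√2 (l(D) = √(20 - 70) = √(-50) = 5*I*√2)
l(113/49 + d(-4)/(-99)) - 1*42164 = 5*I*√2 - 1*42164 = 5*I*√2 - 42164 = -42164 + 5*I*√2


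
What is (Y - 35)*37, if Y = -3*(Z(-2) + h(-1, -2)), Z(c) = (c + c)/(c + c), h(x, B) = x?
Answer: -1295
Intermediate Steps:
Z(c) = 1 (Z(c) = (2*c)/((2*c)) = (2*c)*(1/(2*c)) = 1)
Y = 0 (Y = -3*(1 - 1) = -3*0 = 0)
(Y - 35)*37 = (0 - 35)*37 = -35*37 = -1295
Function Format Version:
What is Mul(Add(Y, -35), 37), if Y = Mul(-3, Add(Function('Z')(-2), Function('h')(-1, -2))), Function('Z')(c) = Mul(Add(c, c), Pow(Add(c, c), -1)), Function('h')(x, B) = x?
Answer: -1295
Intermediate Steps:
Function('Z')(c) = 1 (Function('Z')(c) = Mul(Mul(2, c), Pow(Mul(2, c), -1)) = Mul(Mul(2, c), Mul(Rational(1, 2), Pow(c, -1))) = 1)
Y = 0 (Y = Mul(-3, Add(1, -1)) = Mul(-3, 0) = 0)
Mul(Add(Y, -35), 37) = Mul(Add(0, -35), 37) = Mul(-35, 37) = -1295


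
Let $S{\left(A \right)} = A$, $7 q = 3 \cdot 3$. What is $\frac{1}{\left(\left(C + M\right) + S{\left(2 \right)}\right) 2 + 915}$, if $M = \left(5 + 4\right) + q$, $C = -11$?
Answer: $\frac{7}{6423} \approx 0.0010898$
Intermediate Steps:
$q = \frac{9}{7}$ ($q = \frac{3 \cdot 3}{7} = \frac{1}{7} \cdot 9 = \frac{9}{7} \approx 1.2857$)
$M = \frac{72}{7}$ ($M = \left(5 + 4\right) + \frac{9}{7} = 9 + \frac{9}{7} = \frac{72}{7} \approx 10.286$)
$\frac{1}{\left(\left(C + M\right) + S{\left(2 \right)}\right) 2 + 915} = \frac{1}{\left(\left(-11 + \frac{72}{7}\right) + 2\right) 2 + 915} = \frac{1}{\left(- \frac{5}{7} + 2\right) 2 + 915} = \frac{1}{\frac{9}{7} \cdot 2 + 915} = \frac{1}{\frac{18}{7} + 915} = \frac{1}{\frac{6423}{7}} = \frac{7}{6423}$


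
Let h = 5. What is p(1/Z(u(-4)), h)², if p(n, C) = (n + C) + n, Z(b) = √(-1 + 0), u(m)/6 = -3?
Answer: 21 - 20*I ≈ 21.0 - 20.0*I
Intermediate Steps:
u(m) = -18 (u(m) = 6*(-3) = -18)
Z(b) = I (Z(b) = √(-1) = I)
p(n, C) = C + 2*n (p(n, C) = (C + n) + n = C + 2*n)
p(1/Z(u(-4)), h)² = (5 + 2/I)² = (5 + 2*(-I))² = (5 - 2*I)²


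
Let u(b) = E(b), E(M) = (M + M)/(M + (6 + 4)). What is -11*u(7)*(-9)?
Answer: 1386/17 ≈ 81.529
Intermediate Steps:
E(M) = 2*M/(10 + M) (E(M) = (2*M)/(M + 10) = (2*M)/(10 + M) = 2*M/(10 + M))
u(b) = 2*b/(10 + b)
-11*u(7)*(-9) = -22*7/(10 + 7)*(-9) = -22*7/17*(-9) = -11*14/17*(-9) = -154/17*(-9) = 1386/17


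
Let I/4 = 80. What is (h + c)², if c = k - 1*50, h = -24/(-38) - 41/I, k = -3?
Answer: 101875234041/36966400 ≈ 2755.9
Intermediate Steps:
I = 320 (I = 4*80 = 320)
h = 3061/6080 (h = -24/(-38) - 41/320 = -24*(-1/38) - 41*1/320 = 12/19 - 41/320 = 3061/6080 ≈ 0.50345)
c = -53 (c = -3 - 1*50 = -3 - 50 = -53)
(h + c)² = (3061/6080 - 53)² = (-319179/6080)² = 101875234041/36966400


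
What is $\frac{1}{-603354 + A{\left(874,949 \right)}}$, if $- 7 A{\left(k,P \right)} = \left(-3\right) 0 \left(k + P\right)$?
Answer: $- \frac{1}{603354} \approx -1.6574 \cdot 10^{-6}$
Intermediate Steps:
$A{\left(k,P \right)} = 0$ ($A{\left(k,P \right)} = - \frac{\left(-3\right) 0 \left(k + P\right)}{7} = - \frac{0 \left(P + k\right)}{7} = \left(- \frac{1}{7}\right) 0 = 0$)
$\frac{1}{-603354 + A{\left(874,949 \right)}} = \frac{1}{-603354 + 0} = \frac{1}{-603354} = - \frac{1}{603354}$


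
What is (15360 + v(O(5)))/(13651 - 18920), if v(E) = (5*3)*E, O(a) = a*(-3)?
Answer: -15135/5269 ≈ -2.8725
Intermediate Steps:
O(a) = -3*a
v(E) = 15*E
(15360 + v(O(5)))/(13651 - 18920) = (15360 + 15*(-3*5))/(13651 - 18920) = (15360 + 15*(-15))/(-5269) = (15360 - 225)*(-1/5269) = 15135*(-1/5269) = -15135/5269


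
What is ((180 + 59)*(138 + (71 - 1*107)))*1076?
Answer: 26230728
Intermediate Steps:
((180 + 59)*(138 + (71 - 1*107)))*1076 = (239*(138 + (71 - 107)))*1076 = (239*(138 - 36))*1076 = (239*102)*1076 = 24378*1076 = 26230728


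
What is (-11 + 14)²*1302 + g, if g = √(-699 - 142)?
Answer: 11718 + 29*I ≈ 11718.0 + 29.0*I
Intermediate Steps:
g = 29*I (g = √(-841) = 29*I ≈ 29.0*I)
(-11 + 14)²*1302 + g = (-11 + 14)²*1302 + 29*I = 3²*1302 + 29*I = 9*1302 + 29*I = 11718 + 29*I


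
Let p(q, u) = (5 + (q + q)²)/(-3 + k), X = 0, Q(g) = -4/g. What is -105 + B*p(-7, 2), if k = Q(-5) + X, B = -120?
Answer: 119445/11 ≈ 10859.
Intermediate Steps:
k = ⅘ (k = -4/(-5) + 0 = -4*(-⅕) + 0 = ⅘ + 0 = ⅘ ≈ 0.80000)
p(q, u) = -25/11 - 20*q²/11 (p(q, u) = (5 + (q + q)²)/(-3 + ⅘) = (5 + (2*q)²)/(-11/5) = (5 + 4*q²)*(-5/11) = -25/11 - 20*q²/11)
-105 + B*p(-7, 2) = -105 - 120*(-25/11 - 20/11*(-7)²) = -105 - 120*(-25/11 - 20/11*49) = -105 - 120*(-25/11 - 980/11) = -105 - 120*(-1005/11) = -105 + 120600/11 = 119445/11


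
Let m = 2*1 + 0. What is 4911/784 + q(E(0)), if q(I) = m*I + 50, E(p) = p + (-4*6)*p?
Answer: 44111/784 ≈ 56.264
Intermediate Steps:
m = 2 (m = 2 + 0 = 2)
E(p) = -23*p (E(p) = p - 24*p = -23*p)
q(I) = 50 + 2*I (q(I) = 2*I + 50 = 50 + 2*I)
4911/784 + q(E(0)) = 4911/784 + (50 + 2*(-23*0)) = 4911*(1/784) + (50 + 2*0) = 4911/784 + (50 + 0) = 4911/784 + 50 = 44111/784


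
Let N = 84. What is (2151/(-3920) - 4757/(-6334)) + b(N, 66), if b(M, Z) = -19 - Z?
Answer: -1052732897/12414640 ≈ -84.798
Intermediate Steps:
(2151/(-3920) - 4757/(-6334)) + b(N, 66) = (2151/(-3920) - 4757/(-6334)) + (-19 - 1*66) = (2151*(-1/3920) - 4757*(-1/6334)) + (-19 - 66) = (-2151/3920 + 4757/6334) - 85 = 2511503/12414640 - 85 = -1052732897/12414640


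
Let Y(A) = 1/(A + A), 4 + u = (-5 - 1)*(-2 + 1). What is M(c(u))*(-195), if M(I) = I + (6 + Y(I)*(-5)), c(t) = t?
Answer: -5265/4 ≈ -1316.3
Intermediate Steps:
u = 2 (u = -4 + (-5 - 1)*(-2 + 1) = -4 - 6*(-1) = -4 + 6 = 2)
Y(A) = 1/(2*A)
M(I) = 6 + I - 5/(2*I) (M(I) = I + (6 + (1/(2*I))*(-5)) = I + (6 - 5/(2*I)) = 6 + I - 5/(2*I))
M(c(u))*(-195) = (6 + 2 - 5/2/2)*(-195) = (6 + 2 - 5/2*1/2)*(-195) = (6 + 2 - 5/4)*(-195) = (27/4)*(-195) = -5265/4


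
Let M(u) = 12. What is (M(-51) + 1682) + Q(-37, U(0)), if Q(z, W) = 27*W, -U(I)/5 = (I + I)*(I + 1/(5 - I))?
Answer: 1694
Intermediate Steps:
U(I) = -10*I*(I + 1/(5 - I)) (U(I) = -5*(I + I)*(I + 1/(5 - I)) = -5*2*I*(I + 1/(5 - I)) = -10*I*(I + 1/(5 - I)))
(M(-51) + 1682) + Q(-37, U(0)) = (12 + 1682) + 27*(10*0*(1 - 1*0² + 5*0)/(-5 + 0)) = 1694 + 27*(10*0*(1 - 1*0 + 0)/(-5)) = 1694 + 27*(10*0*(-⅕)*(1 + 0 + 0)) = 1694 + 27*(10*0*(-⅕)*1) = 1694 + 27*0 = 1694 + 0 = 1694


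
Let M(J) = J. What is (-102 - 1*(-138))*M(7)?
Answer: 252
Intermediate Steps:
(-102 - 1*(-138))*M(7) = (-102 - 1*(-138))*7 = (-102 + 138)*7 = 36*7 = 252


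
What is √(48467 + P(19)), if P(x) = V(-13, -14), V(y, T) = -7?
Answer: 2*√12115 ≈ 220.14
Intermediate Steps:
P(x) = -7
√(48467 + P(19)) = √(48467 - 7) = √48460 = 2*√12115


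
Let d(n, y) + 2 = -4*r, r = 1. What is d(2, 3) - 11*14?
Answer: -160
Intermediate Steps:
d(n, y) = -6 (d(n, y) = -2 - 4*1 = -2 - 4 = -6)
d(2, 3) - 11*14 = -6 - 11*14 = -6 - 154 = -160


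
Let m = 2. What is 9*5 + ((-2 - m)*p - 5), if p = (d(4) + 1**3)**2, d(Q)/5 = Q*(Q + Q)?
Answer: -103644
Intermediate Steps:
d(Q) = 10*Q**2 (d(Q) = 5*(Q*(Q + Q)) = 5*(Q*(2*Q)) = 5*(2*Q**2) = 10*Q**2)
p = 25921 (p = (10*4**2 + 1**3)**2 = (10*16 + 1)**2 = (160 + 1)**2 = 161**2 = 25921)
9*5 + ((-2 - m)*p - 5) = 9*5 + ((-2 - 1*2)*25921 - 5) = 45 + ((-2 - 2)*25921 - 5) = 45 + (-4*25921 - 5) = 45 + (-103684 - 5) = 45 - 103689 = -103644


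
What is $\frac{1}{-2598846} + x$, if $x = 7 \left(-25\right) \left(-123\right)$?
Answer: $\frac{55940160149}{2598846} \approx 21525.0$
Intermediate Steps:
$x = 21525$ ($x = \left(-175\right) \left(-123\right) = 21525$)
$\frac{1}{-2598846} + x = \frac{1}{-2598846} + 21525 = - \frac{1}{2598846} + 21525 = \frac{55940160149}{2598846}$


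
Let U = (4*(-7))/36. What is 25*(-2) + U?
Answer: -457/9 ≈ -50.778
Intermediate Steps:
U = -7/9 (U = -28*1/36 = -7/9 ≈ -0.77778)
25*(-2) + U = 25*(-2) - 7/9 = -50 - 7/9 = -457/9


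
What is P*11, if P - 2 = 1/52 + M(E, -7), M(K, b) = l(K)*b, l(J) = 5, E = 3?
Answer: -18865/52 ≈ -362.79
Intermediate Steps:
M(K, b) = 5*b
P = -1715/52 (P = 2 + (1/52 + 5*(-7)) = 2 + (1/52 - 35) = 2 - 1819/52 = -1715/52 ≈ -32.981)
P*11 = -1715/52*11 = -18865/52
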